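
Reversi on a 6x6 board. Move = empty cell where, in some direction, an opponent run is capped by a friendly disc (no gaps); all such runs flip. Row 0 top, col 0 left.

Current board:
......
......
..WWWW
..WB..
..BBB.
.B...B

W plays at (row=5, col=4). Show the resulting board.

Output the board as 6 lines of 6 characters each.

Answer: ......
......
..WWWW
..WB..
..BWB.
.B..WB

Derivation:
Place W at (5,4); scan 8 dirs for brackets.
Dir NW: opp run (4,3) capped by W -> flip
Dir N: opp run (4,4), next='.' -> no flip
Dir NE: first cell '.' (not opp) -> no flip
Dir W: first cell '.' (not opp) -> no flip
Dir E: opp run (5,5), next=edge -> no flip
Dir SW: edge -> no flip
Dir S: edge -> no flip
Dir SE: edge -> no flip
All flips: (4,3)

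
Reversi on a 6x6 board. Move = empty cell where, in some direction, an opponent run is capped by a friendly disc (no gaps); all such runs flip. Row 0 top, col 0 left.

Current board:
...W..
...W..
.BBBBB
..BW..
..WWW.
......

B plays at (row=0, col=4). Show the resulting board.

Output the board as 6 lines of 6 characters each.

Place B at (0,4); scan 8 dirs for brackets.
Dir NW: edge -> no flip
Dir N: edge -> no flip
Dir NE: edge -> no flip
Dir W: opp run (0,3), next='.' -> no flip
Dir E: first cell '.' (not opp) -> no flip
Dir SW: opp run (1,3) capped by B -> flip
Dir S: first cell '.' (not opp) -> no flip
Dir SE: first cell '.' (not opp) -> no flip
All flips: (1,3)

Answer: ...WB.
...B..
.BBBBB
..BW..
..WWW.
......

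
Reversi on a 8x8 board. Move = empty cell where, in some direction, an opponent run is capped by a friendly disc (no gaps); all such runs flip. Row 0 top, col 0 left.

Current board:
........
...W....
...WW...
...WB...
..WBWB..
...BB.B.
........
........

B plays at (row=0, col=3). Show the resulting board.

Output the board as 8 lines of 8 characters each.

Answer: ...B....
...B....
...BW...
...BB...
..WBWB..
...BB.B.
........
........

Derivation:
Place B at (0,3); scan 8 dirs for brackets.
Dir NW: edge -> no flip
Dir N: edge -> no flip
Dir NE: edge -> no flip
Dir W: first cell '.' (not opp) -> no flip
Dir E: first cell '.' (not opp) -> no flip
Dir SW: first cell '.' (not opp) -> no flip
Dir S: opp run (1,3) (2,3) (3,3) capped by B -> flip
Dir SE: first cell '.' (not opp) -> no flip
All flips: (1,3) (2,3) (3,3)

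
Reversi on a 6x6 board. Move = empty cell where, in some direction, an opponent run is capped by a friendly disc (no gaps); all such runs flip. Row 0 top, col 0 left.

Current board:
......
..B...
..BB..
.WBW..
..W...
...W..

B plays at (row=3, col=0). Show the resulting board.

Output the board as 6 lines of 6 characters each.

Place B at (3,0); scan 8 dirs for brackets.
Dir NW: edge -> no flip
Dir N: first cell '.' (not opp) -> no flip
Dir NE: first cell '.' (not opp) -> no flip
Dir W: edge -> no flip
Dir E: opp run (3,1) capped by B -> flip
Dir SW: edge -> no flip
Dir S: first cell '.' (not opp) -> no flip
Dir SE: first cell '.' (not opp) -> no flip
All flips: (3,1)

Answer: ......
..B...
..BB..
BBBW..
..W...
...W..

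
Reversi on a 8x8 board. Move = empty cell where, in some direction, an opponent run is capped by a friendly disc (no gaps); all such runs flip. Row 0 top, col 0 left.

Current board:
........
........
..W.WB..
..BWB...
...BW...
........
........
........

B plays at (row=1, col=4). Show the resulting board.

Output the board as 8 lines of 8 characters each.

Answer: ........
....B...
..W.BB..
..BWB...
...BW...
........
........
........

Derivation:
Place B at (1,4); scan 8 dirs for brackets.
Dir NW: first cell '.' (not opp) -> no flip
Dir N: first cell '.' (not opp) -> no flip
Dir NE: first cell '.' (not opp) -> no flip
Dir W: first cell '.' (not opp) -> no flip
Dir E: first cell '.' (not opp) -> no flip
Dir SW: first cell '.' (not opp) -> no flip
Dir S: opp run (2,4) capped by B -> flip
Dir SE: first cell 'B' (not opp) -> no flip
All flips: (2,4)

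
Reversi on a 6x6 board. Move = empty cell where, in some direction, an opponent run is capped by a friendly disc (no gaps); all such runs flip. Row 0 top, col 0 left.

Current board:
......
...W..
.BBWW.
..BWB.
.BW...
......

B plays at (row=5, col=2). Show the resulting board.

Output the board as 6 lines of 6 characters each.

Answer: ......
...W..
.BBWW.
..BWB.
.BB...
..B...

Derivation:
Place B at (5,2); scan 8 dirs for brackets.
Dir NW: first cell 'B' (not opp) -> no flip
Dir N: opp run (4,2) capped by B -> flip
Dir NE: first cell '.' (not opp) -> no flip
Dir W: first cell '.' (not opp) -> no flip
Dir E: first cell '.' (not opp) -> no flip
Dir SW: edge -> no flip
Dir S: edge -> no flip
Dir SE: edge -> no flip
All flips: (4,2)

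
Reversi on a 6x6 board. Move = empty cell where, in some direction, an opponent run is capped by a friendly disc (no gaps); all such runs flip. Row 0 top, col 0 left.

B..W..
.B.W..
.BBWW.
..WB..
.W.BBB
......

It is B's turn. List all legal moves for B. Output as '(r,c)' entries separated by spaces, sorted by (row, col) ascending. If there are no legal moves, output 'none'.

(0,2): no bracket -> illegal
(0,4): flips 1 -> legal
(1,2): no bracket -> illegal
(1,4): no bracket -> illegal
(1,5): flips 1 -> legal
(2,5): flips 2 -> legal
(3,0): no bracket -> illegal
(3,1): flips 1 -> legal
(3,4): no bracket -> illegal
(3,5): no bracket -> illegal
(4,0): no bracket -> illegal
(4,2): flips 1 -> legal
(5,0): no bracket -> illegal
(5,1): no bracket -> illegal
(5,2): no bracket -> illegal

Answer: (0,4) (1,5) (2,5) (3,1) (4,2)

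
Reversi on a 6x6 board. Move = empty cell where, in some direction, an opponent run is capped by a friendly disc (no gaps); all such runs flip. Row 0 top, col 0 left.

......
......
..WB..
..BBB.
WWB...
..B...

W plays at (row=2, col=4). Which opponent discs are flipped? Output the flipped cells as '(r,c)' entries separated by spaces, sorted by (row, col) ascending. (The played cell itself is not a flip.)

Answer: (2,3)

Derivation:
Dir NW: first cell '.' (not opp) -> no flip
Dir N: first cell '.' (not opp) -> no flip
Dir NE: first cell '.' (not opp) -> no flip
Dir W: opp run (2,3) capped by W -> flip
Dir E: first cell '.' (not opp) -> no flip
Dir SW: opp run (3,3) (4,2), next='.' -> no flip
Dir S: opp run (3,4), next='.' -> no flip
Dir SE: first cell '.' (not opp) -> no flip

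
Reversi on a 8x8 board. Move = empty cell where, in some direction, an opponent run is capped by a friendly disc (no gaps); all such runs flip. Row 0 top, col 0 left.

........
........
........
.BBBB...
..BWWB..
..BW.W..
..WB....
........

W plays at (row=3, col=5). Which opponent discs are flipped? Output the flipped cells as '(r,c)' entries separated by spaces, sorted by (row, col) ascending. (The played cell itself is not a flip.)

Answer: (4,5)

Derivation:
Dir NW: first cell '.' (not opp) -> no flip
Dir N: first cell '.' (not opp) -> no flip
Dir NE: first cell '.' (not opp) -> no flip
Dir W: opp run (3,4) (3,3) (3,2) (3,1), next='.' -> no flip
Dir E: first cell '.' (not opp) -> no flip
Dir SW: first cell 'W' (not opp) -> no flip
Dir S: opp run (4,5) capped by W -> flip
Dir SE: first cell '.' (not opp) -> no flip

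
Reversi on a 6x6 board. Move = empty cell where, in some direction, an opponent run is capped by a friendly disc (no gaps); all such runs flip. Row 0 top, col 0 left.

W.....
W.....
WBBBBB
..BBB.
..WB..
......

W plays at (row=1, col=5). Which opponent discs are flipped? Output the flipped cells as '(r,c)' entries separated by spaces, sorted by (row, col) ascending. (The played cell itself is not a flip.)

Dir NW: first cell '.' (not opp) -> no flip
Dir N: first cell '.' (not opp) -> no flip
Dir NE: edge -> no flip
Dir W: first cell '.' (not opp) -> no flip
Dir E: edge -> no flip
Dir SW: opp run (2,4) (3,3) capped by W -> flip
Dir S: opp run (2,5), next='.' -> no flip
Dir SE: edge -> no flip

Answer: (2,4) (3,3)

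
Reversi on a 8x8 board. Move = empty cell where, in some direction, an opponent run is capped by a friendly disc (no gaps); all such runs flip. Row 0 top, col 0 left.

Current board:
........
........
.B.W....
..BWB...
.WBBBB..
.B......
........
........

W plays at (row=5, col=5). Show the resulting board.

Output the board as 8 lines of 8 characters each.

Place W at (5,5); scan 8 dirs for brackets.
Dir NW: opp run (4,4) capped by W -> flip
Dir N: opp run (4,5), next='.' -> no flip
Dir NE: first cell '.' (not opp) -> no flip
Dir W: first cell '.' (not opp) -> no flip
Dir E: first cell '.' (not opp) -> no flip
Dir SW: first cell '.' (not opp) -> no flip
Dir S: first cell '.' (not opp) -> no flip
Dir SE: first cell '.' (not opp) -> no flip
All flips: (4,4)

Answer: ........
........
.B.W....
..BWB...
.WBBWB..
.B...W..
........
........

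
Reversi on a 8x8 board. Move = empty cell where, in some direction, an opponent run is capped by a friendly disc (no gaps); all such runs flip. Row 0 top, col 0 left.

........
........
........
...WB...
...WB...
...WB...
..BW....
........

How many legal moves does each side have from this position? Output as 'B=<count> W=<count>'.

-- B to move --
(2,2): flips 1 -> legal
(2,3): no bracket -> illegal
(2,4): no bracket -> illegal
(3,2): flips 2 -> legal
(4,2): flips 1 -> legal
(5,2): flips 2 -> legal
(6,4): flips 1 -> legal
(7,2): flips 1 -> legal
(7,3): no bracket -> illegal
(7,4): no bracket -> illegal
B mobility = 6
-- W to move --
(2,3): no bracket -> illegal
(2,4): no bracket -> illegal
(2,5): flips 1 -> legal
(3,5): flips 2 -> legal
(4,5): flips 2 -> legal
(5,1): no bracket -> illegal
(5,2): no bracket -> illegal
(5,5): flips 2 -> legal
(6,1): flips 1 -> legal
(6,4): no bracket -> illegal
(6,5): flips 1 -> legal
(7,1): flips 1 -> legal
(7,2): no bracket -> illegal
(7,3): no bracket -> illegal
W mobility = 7

Answer: B=6 W=7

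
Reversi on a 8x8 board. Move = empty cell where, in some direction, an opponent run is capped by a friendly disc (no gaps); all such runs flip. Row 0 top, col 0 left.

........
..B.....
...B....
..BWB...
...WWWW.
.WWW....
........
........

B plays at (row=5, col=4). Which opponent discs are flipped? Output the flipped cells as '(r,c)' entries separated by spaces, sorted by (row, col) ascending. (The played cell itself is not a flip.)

Dir NW: opp run (4,3) capped by B -> flip
Dir N: opp run (4,4) capped by B -> flip
Dir NE: opp run (4,5), next='.' -> no flip
Dir W: opp run (5,3) (5,2) (5,1), next='.' -> no flip
Dir E: first cell '.' (not opp) -> no flip
Dir SW: first cell '.' (not opp) -> no flip
Dir S: first cell '.' (not opp) -> no flip
Dir SE: first cell '.' (not opp) -> no flip

Answer: (4,3) (4,4)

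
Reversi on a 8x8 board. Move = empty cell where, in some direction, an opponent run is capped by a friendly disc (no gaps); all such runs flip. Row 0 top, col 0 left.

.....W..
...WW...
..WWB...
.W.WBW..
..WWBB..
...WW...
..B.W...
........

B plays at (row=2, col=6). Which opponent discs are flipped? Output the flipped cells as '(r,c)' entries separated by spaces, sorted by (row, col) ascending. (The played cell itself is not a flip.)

Answer: (3,5)

Derivation:
Dir NW: first cell '.' (not opp) -> no flip
Dir N: first cell '.' (not opp) -> no flip
Dir NE: first cell '.' (not opp) -> no flip
Dir W: first cell '.' (not opp) -> no flip
Dir E: first cell '.' (not opp) -> no flip
Dir SW: opp run (3,5) capped by B -> flip
Dir S: first cell '.' (not opp) -> no flip
Dir SE: first cell '.' (not opp) -> no flip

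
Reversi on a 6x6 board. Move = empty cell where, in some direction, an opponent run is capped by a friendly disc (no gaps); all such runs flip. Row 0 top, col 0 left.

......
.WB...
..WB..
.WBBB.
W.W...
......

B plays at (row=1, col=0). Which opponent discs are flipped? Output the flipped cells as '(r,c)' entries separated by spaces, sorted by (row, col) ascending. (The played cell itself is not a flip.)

Dir NW: edge -> no flip
Dir N: first cell '.' (not opp) -> no flip
Dir NE: first cell '.' (not opp) -> no flip
Dir W: edge -> no flip
Dir E: opp run (1,1) capped by B -> flip
Dir SW: edge -> no flip
Dir S: first cell '.' (not opp) -> no flip
Dir SE: first cell '.' (not opp) -> no flip

Answer: (1,1)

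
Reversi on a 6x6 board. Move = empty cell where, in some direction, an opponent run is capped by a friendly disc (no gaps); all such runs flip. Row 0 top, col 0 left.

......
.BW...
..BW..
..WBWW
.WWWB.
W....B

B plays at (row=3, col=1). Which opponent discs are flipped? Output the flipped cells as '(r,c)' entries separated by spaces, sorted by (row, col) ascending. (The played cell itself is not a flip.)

Answer: (3,2)

Derivation:
Dir NW: first cell '.' (not opp) -> no flip
Dir N: first cell '.' (not opp) -> no flip
Dir NE: first cell 'B' (not opp) -> no flip
Dir W: first cell '.' (not opp) -> no flip
Dir E: opp run (3,2) capped by B -> flip
Dir SW: first cell '.' (not opp) -> no flip
Dir S: opp run (4,1), next='.' -> no flip
Dir SE: opp run (4,2), next='.' -> no flip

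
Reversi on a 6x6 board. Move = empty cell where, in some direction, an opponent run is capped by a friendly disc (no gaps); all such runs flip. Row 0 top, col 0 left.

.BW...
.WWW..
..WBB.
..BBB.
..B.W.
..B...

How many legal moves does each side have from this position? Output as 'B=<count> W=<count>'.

Answer: B=5 W=6

Derivation:
-- B to move --
(0,0): flips 2 -> legal
(0,3): flips 2 -> legal
(0,4): no bracket -> illegal
(1,0): no bracket -> illegal
(1,4): no bracket -> illegal
(2,0): no bracket -> illegal
(2,1): flips 2 -> legal
(3,1): no bracket -> illegal
(3,5): no bracket -> illegal
(4,3): no bracket -> illegal
(4,5): no bracket -> illegal
(5,3): no bracket -> illegal
(5,4): flips 1 -> legal
(5,5): flips 1 -> legal
B mobility = 5
-- W to move --
(0,0): flips 1 -> legal
(1,0): no bracket -> illegal
(1,4): flips 2 -> legal
(1,5): no bracket -> illegal
(2,1): no bracket -> illegal
(2,5): flips 2 -> legal
(3,1): no bracket -> illegal
(3,5): flips 1 -> legal
(4,1): no bracket -> illegal
(4,3): flips 2 -> legal
(4,5): flips 2 -> legal
(5,1): no bracket -> illegal
(5,3): no bracket -> illegal
W mobility = 6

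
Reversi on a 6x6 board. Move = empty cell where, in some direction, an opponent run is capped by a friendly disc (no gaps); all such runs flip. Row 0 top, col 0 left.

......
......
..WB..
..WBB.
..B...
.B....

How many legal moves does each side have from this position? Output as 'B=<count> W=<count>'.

-- B to move --
(1,1): flips 1 -> legal
(1,2): flips 2 -> legal
(1,3): no bracket -> illegal
(2,1): flips 1 -> legal
(3,1): flips 1 -> legal
(4,1): flips 1 -> legal
(4,3): no bracket -> illegal
B mobility = 5
-- W to move --
(1,2): no bracket -> illegal
(1,3): no bracket -> illegal
(1,4): flips 1 -> legal
(2,4): flips 1 -> legal
(2,5): no bracket -> illegal
(3,1): no bracket -> illegal
(3,5): flips 2 -> legal
(4,0): no bracket -> illegal
(4,1): no bracket -> illegal
(4,3): no bracket -> illegal
(4,4): flips 1 -> legal
(4,5): no bracket -> illegal
(5,0): no bracket -> illegal
(5,2): flips 1 -> legal
(5,3): no bracket -> illegal
W mobility = 5

Answer: B=5 W=5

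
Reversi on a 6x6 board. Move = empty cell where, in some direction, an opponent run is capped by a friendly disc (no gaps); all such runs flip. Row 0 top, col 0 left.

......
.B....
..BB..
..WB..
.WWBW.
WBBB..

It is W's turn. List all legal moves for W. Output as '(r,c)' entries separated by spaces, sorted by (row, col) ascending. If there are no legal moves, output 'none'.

(0,0): flips 3 -> legal
(0,1): no bracket -> illegal
(0,2): no bracket -> illegal
(1,0): no bracket -> illegal
(1,2): flips 1 -> legal
(1,3): no bracket -> illegal
(1,4): flips 1 -> legal
(2,0): no bracket -> illegal
(2,1): no bracket -> illegal
(2,4): flips 1 -> legal
(3,1): no bracket -> illegal
(3,4): flips 1 -> legal
(4,0): no bracket -> illegal
(5,4): flips 4 -> legal

Answer: (0,0) (1,2) (1,4) (2,4) (3,4) (5,4)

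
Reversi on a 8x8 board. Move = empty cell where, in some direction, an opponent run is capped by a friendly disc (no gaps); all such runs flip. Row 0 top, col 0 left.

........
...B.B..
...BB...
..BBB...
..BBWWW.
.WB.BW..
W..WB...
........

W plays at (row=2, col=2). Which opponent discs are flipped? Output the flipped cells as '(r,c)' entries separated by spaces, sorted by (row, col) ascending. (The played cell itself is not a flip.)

Dir NW: first cell '.' (not opp) -> no flip
Dir N: first cell '.' (not opp) -> no flip
Dir NE: opp run (1,3), next='.' -> no flip
Dir W: first cell '.' (not opp) -> no flip
Dir E: opp run (2,3) (2,4), next='.' -> no flip
Dir SW: first cell '.' (not opp) -> no flip
Dir S: opp run (3,2) (4,2) (5,2), next='.' -> no flip
Dir SE: opp run (3,3) capped by W -> flip

Answer: (3,3)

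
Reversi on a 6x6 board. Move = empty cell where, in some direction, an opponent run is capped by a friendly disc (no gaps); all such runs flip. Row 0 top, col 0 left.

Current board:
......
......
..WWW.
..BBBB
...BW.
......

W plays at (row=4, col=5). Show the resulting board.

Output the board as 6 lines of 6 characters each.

Answer: ......
......
..WWW.
..BBWB
...BWW
......

Derivation:
Place W at (4,5); scan 8 dirs for brackets.
Dir NW: opp run (3,4) capped by W -> flip
Dir N: opp run (3,5), next='.' -> no flip
Dir NE: edge -> no flip
Dir W: first cell 'W' (not opp) -> no flip
Dir E: edge -> no flip
Dir SW: first cell '.' (not opp) -> no flip
Dir S: first cell '.' (not opp) -> no flip
Dir SE: edge -> no flip
All flips: (3,4)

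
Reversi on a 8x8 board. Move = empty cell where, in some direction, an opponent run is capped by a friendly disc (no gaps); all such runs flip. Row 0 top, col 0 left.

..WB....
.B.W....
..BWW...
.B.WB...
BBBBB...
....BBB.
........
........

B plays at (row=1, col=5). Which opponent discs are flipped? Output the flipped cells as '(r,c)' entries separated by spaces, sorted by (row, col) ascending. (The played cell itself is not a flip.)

Answer: (2,4) (3,3)

Derivation:
Dir NW: first cell '.' (not opp) -> no flip
Dir N: first cell '.' (not opp) -> no flip
Dir NE: first cell '.' (not opp) -> no flip
Dir W: first cell '.' (not opp) -> no flip
Dir E: first cell '.' (not opp) -> no flip
Dir SW: opp run (2,4) (3,3) capped by B -> flip
Dir S: first cell '.' (not opp) -> no flip
Dir SE: first cell '.' (not opp) -> no flip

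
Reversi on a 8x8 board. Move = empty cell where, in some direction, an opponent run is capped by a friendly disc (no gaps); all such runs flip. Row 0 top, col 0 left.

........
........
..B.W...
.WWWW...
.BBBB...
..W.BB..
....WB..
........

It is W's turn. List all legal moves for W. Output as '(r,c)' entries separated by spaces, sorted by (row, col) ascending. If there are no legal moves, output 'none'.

(1,1): flips 1 -> legal
(1,2): flips 1 -> legal
(1,3): flips 1 -> legal
(2,1): no bracket -> illegal
(2,3): no bracket -> illegal
(3,0): flips 1 -> legal
(3,5): no bracket -> illegal
(4,0): no bracket -> illegal
(4,5): no bracket -> illegal
(4,6): flips 1 -> legal
(5,0): flips 1 -> legal
(5,1): flips 2 -> legal
(5,3): flips 2 -> legal
(5,6): no bracket -> illegal
(6,3): no bracket -> illegal
(6,6): flips 3 -> legal
(7,4): no bracket -> illegal
(7,5): no bracket -> illegal
(7,6): flips 3 -> legal

Answer: (1,1) (1,2) (1,3) (3,0) (4,6) (5,0) (5,1) (5,3) (6,6) (7,6)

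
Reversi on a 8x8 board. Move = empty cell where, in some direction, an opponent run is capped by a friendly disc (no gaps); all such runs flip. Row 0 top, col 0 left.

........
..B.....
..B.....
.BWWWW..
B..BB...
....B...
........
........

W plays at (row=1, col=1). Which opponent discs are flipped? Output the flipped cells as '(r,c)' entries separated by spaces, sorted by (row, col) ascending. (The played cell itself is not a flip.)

Dir NW: first cell '.' (not opp) -> no flip
Dir N: first cell '.' (not opp) -> no flip
Dir NE: first cell '.' (not opp) -> no flip
Dir W: first cell '.' (not opp) -> no flip
Dir E: opp run (1,2), next='.' -> no flip
Dir SW: first cell '.' (not opp) -> no flip
Dir S: first cell '.' (not opp) -> no flip
Dir SE: opp run (2,2) capped by W -> flip

Answer: (2,2)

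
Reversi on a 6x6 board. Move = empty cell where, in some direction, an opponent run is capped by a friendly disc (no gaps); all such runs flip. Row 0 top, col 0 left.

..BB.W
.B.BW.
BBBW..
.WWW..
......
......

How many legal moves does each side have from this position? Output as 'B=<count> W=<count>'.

-- B to move --
(0,4): no bracket -> illegal
(1,2): no bracket -> illegal
(1,5): flips 1 -> legal
(2,4): flips 1 -> legal
(2,5): flips 1 -> legal
(3,0): no bracket -> illegal
(3,4): no bracket -> illegal
(4,0): flips 1 -> legal
(4,1): flips 1 -> legal
(4,2): flips 2 -> legal
(4,3): flips 3 -> legal
(4,4): flips 1 -> legal
B mobility = 8
-- W to move --
(0,0): flips 2 -> legal
(0,1): flips 2 -> legal
(0,4): flips 2 -> legal
(1,0): flips 1 -> legal
(1,2): flips 2 -> legal
(2,4): no bracket -> illegal
(3,0): no bracket -> illegal
W mobility = 5

Answer: B=8 W=5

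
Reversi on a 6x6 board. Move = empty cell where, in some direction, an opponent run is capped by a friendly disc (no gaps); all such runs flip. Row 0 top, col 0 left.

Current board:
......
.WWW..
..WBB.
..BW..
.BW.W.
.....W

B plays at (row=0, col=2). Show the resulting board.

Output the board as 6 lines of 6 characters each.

Answer: ..B...
.WBB..
..BBB.
..BW..
.BW.W.
.....W

Derivation:
Place B at (0,2); scan 8 dirs for brackets.
Dir NW: edge -> no flip
Dir N: edge -> no flip
Dir NE: edge -> no flip
Dir W: first cell '.' (not opp) -> no flip
Dir E: first cell '.' (not opp) -> no flip
Dir SW: opp run (1,1), next='.' -> no flip
Dir S: opp run (1,2) (2,2) capped by B -> flip
Dir SE: opp run (1,3) capped by B -> flip
All flips: (1,2) (1,3) (2,2)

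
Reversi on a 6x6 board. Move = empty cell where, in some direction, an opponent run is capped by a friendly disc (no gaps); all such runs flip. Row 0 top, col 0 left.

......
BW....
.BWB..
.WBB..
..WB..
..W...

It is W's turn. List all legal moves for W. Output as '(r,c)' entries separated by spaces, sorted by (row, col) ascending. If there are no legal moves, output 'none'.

Answer: (2,0) (2,4) (3,4) (4,4)

Derivation:
(0,0): no bracket -> illegal
(0,1): no bracket -> illegal
(1,2): no bracket -> illegal
(1,3): no bracket -> illegal
(1,4): no bracket -> illegal
(2,0): flips 1 -> legal
(2,4): flips 2 -> legal
(3,0): no bracket -> illegal
(3,4): flips 3 -> legal
(4,1): no bracket -> illegal
(4,4): flips 2 -> legal
(5,3): no bracket -> illegal
(5,4): no bracket -> illegal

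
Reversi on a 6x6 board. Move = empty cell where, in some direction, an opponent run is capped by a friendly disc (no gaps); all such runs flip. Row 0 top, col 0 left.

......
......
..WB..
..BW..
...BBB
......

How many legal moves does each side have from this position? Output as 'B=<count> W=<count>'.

Answer: B=4 W=6

Derivation:
-- B to move --
(1,1): flips 2 -> legal
(1,2): flips 1 -> legal
(1,3): no bracket -> illegal
(2,1): flips 1 -> legal
(2,4): no bracket -> illegal
(3,1): no bracket -> illegal
(3,4): flips 1 -> legal
(4,2): no bracket -> illegal
B mobility = 4
-- W to move --
(1,2): no bracket -> illegal
(1,3): flips 1 -> legal
(1,4): no bracket -> illegal
(2,1): no bracket -> illegal
(2,4): flips 1 -> legal
(3,1): flips 1 -> legal
(3,4): no bracket -> illegal
(3,5): no bracket -> illegal
(4,1): no bracket -> illegal
(4,2): flips 1 -> legal
(5,2): no bracket -> illegal
(5,3): flips 1 -> legal
(5,4): no bracket -> illegal
(5,5): flips 1 -> legal
W mobility = 6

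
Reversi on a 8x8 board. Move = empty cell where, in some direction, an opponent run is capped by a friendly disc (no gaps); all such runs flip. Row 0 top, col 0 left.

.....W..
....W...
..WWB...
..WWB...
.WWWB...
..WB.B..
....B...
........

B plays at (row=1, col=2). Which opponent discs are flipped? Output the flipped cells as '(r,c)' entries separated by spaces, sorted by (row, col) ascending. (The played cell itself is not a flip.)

Dir NW: first cell '.' (not opp) -> no flip
Dir N: first cell '.' (not opp) -> no flip
Dir NE: first cell '.' (not opp) -> no flip
Dir W: first cell '.' (not opp) -> no flip
Dir E: first cell '.' (not opp) -> no flip
Dir SW: first cell '.' (not opp) -> no flip
Dir S: opp run (2,2) (3,2) (4,2) (5,2), next='.' -> no flip
Dir SE: opp run (2,3) capped by B -> flip

Answer: (2,3)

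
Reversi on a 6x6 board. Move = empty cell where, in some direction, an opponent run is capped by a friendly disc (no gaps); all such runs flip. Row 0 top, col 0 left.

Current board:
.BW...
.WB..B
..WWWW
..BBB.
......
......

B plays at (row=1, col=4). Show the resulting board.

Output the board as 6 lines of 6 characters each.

Place B at (1,4); scan 8 dirs for brackets.
Dir NW: first cell '.' (not opp) -> no flip
Dir N: first cell '.' (not opp) -> no flip
Dir NE: first cell '.' (not opp) -> no flip
Dir W: first cell '.' (not opp) -> no flip
Dir E: first cell 'B' (not opp) -> no flip
Dir SW: opp run (2,3) capped by B -> flip
Dir S: opp run (2,4) capped by B -> flip
Dir SE: opp run (2,5), next=edge -> no flip
All flips: (2,3) (2,4)

Answer: .BW...
.WB.BB
..WBBW
..BBB.
......
......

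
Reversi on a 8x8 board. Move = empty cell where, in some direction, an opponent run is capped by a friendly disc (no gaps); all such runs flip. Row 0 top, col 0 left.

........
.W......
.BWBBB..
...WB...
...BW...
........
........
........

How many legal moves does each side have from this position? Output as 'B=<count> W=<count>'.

Answer: B=5 W=9

Derivation:
-- B to move --
(0,0): no bracket -> illegal
(0,1): flips 1 -> legal
(0,2): no bracket -> illegal
(1,0): no bracket -> illegal
(1,2): no bracket -> illegal
(1,3): no bracket -> illegal
(2,0): no bracket -> illegal
(3,1): no bracket -> illegal
(3,2): flips 1 -> legal
(3,5): no bracket -> illegal
(4,2): flips 1 -> legal
(4,5): flips 1 -> legal
(5,3): no bracket -> illegal
(5,4): flips 1 -> legal
(5,5): no bracket -> illegal
B mobility = 5
-- W to move --
(1,0): no bracket -> illegal
(1,2): no bracket -> illegal
(1,3): flips 1 -> legal
(1,4): flips 2 -> legal
(1,5): flips 1 -> legal
(1,6): no bracket -> illegal
(2,0): flips 1 -> legal
(2,6): flips 3 -> legal
(3,0): no bracket -> illegal
(3,1): flips 1 -> legal
(3,2): no bracket -> illegal
(3,5): flips 1 -> legal
(3,6): no bracket -> illegal
(4,2): flips 1 -> legal
(4,5): no bracket -> illegal
(5,2): no bracket -> illegal
(5,3): flips 1 -> legal
(5,4): no bracket -> illegal
W mobility = 9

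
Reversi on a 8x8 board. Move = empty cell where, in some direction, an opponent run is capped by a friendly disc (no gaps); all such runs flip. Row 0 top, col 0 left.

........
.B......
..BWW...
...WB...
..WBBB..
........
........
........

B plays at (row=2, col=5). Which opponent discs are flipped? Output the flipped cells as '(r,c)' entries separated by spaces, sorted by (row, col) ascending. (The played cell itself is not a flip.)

Answer: (2,3) (2,4)

Derivation:
Dir NW: first cell '.' (not opp) -> no flip
Dir N: first cell '.' (not opp) -> no flip
Dir NE: first cell '.' (not opp) -> no flip
Dir W: opp run (2,4) (2,3) capped by B -> flip
Dir E: first cell '.' (not opp) -> no flip
Dir SW: first cell 'B' (not opp) -> no flip
Dir S: first cell '.' (not opp) -> no flip
Dir SE: first cell '.' (not opp) -> no flip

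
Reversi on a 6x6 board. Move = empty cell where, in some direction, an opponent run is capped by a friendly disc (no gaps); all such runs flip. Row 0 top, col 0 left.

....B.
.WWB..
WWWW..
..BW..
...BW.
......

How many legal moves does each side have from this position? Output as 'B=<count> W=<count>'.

-- B to move --
(0,0): no bracket -> illegal
(0,1): no bracket -> illegal
(0,2): flips 2 -> legal
(0,3): no bracket -> illegal
(1,0): flips 3 -> legal
(1,4): flips 1 -> legal
(2,4): no bracket -> illegal
(3,0): no bracket -> illegal
(3,1): flips 1 -> legal
(3,4): flips 1 -> legal
(3,5): no bracket -> illegal
(4,2): no bracket -> illegal
(4,5): flips 1 -> legal
(5,3): no bracket -> illegal
(5,4): no bracket -> illegal
(5,5): no bracket -> illegal
B mobility = 6
-- W to move --
(0,2): no bracket -> illegal
(0,3): flips 1 -> legal
(0,5): no bracket -> illegal
(1,4): flips 1 -> legal
(1,5): no bracket -> illegal
(2,4): no bracket -> illegal
(3,1): flips 1 -> legal
(3,4): no bracket -> illegal
(4,1): flips 1 -> legal
(4,2): flips 2 -> legal
(5,2): no bracket -> illegal
(5,3): flips 1 -> legal
(5,4): flips 2 -> legal
W mobility = 7

Answer: B=6 W=7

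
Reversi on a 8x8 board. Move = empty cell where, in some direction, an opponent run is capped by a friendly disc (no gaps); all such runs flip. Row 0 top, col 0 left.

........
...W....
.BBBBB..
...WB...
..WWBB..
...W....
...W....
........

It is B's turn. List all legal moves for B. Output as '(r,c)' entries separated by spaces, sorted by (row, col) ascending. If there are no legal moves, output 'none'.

Answer: (0,2) (0,3) (0,4) (3,2) (4,1) (5,1) (5,2) (6,2) (7,3)

Derivation:
(0,2): flips 1 -> legal
(0,3): flips 1 -> legal
(0,4): flips 1 -> legal
(1,2): no bracket -> illegal
(1,4): no bracket -> illegal
(3,1): no bracket -> illegal
(3,2): flips 1 -> legal
(4,1): flips 2 -> legal
(5,1): flips 2 -> legal
(5,2): flips 1 -> legal
(5,4): no bracket -> illegal
(6,2): flips 1 -> legal
(6,4): no bracket -> illegal
(7,2): no bracket -> illegal
(7,3): flips 4 -> legal
(7,4): no bracket -> illegal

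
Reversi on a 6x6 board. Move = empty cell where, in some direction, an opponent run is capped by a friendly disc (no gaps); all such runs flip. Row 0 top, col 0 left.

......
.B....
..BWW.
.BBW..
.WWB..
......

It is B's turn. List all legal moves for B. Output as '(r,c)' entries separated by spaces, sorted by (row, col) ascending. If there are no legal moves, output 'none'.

Answer: (1,3) (1,4) (2,5) (3,4) (4,0) (4,4) (5,0) (5,1) (5,2) (5,3)

Derivation:
(1,2): no bracket -> illegal
(1,3): flips 2 -> legal
(1,4): flips 1 -> legal
(1,5): no bracket -> illegal
(2,5): flips 2 -> legal
(3,0): no bracket -> illegal
(3,4): flips 1 -> legal
(3,5): no bracket -> illegal
(4,0): flips 2 -> legal
(4,4): flips 1 -> legal
(5,0): flips 1 -> legal
(5,1): flips 1 -> legal
(5,2): flips 1 -> legal
(5,3): flips 1 -> legal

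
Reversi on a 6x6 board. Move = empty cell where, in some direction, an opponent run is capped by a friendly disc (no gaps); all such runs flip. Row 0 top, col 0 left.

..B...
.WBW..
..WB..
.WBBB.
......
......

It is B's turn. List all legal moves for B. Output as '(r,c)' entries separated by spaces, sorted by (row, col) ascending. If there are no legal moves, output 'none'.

(0,0): flips 2 -> legal
(0,1): no bracket -> illegal
(0,3): flips 1 -> legal
(0,4): no bracket -> illegal
(1,0): flips 1 -> legal
(1,4): flips 1 -> legal
(2,0): flips 1 -> legal
(2,1): flips 1 -> legal
(2,4): flips 1 -> legal
(3,0): flips 1 -> legal
(4,0): no bracket -> illegal
(4,1): no bracket -> illegal
(4,2): no bracket -> illegal

Answer: (0,0) (0,3) (1,0) (1,4) (2,0) (2,1) (2,4) (3,0)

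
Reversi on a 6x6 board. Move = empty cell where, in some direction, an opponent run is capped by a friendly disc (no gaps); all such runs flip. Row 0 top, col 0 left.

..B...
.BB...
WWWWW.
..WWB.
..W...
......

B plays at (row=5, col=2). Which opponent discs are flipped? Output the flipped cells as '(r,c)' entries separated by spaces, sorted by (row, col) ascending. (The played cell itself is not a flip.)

Dir NW: first cell '.' (not opp) -> no flip
Dir N: opp run (4,2) (3,2) (2,2) capped by B -> flip
Dir NE: first cell '.' (not opp) -> no flip
Dir W: first cell '.' (not opp) -> no flip
Dir E: first cell '.' (not opp) -> no flip
Dir SW: edge -> no flip
Dir S: edge -> no flip
Dir SE: edge -> no flip

Answer: (2,2) (3,2) (4,2)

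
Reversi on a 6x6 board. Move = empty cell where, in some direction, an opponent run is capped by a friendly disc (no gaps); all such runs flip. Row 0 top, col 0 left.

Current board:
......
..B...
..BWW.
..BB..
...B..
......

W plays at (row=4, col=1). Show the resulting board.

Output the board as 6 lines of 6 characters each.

Place W at (4,1); scan 8 dirs for brackets.
Dir NW: first cell '.' (not opp) -> no flip
Dir N: first cell '.' (not opp) -> no flip
Dir NE: opp run (3,2) capped by W -> flip
Dir W: first cell '.' (not opp) -> no flip
Dir E: first cell '.' (not opp) -> no flip
Dir SW: first cell '.' (not opp) -> no flip
Dir S: first cell '.' (not opp) -> no flip
Dir SE: first cell '.' (not opp) -> no flip
All flips: (3,2)

Answer: ......
..B...
..BWW.
..WB..
.W.B..
......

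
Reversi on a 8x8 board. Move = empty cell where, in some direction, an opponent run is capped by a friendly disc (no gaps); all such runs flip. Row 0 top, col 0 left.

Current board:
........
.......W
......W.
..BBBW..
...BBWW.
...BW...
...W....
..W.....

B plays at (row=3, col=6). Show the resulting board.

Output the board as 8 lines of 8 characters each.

Answer: ........
.......W
......W.
..BBBBB.
...BBWW.
...BW...
...W....
..W.....

Derivation:
Place B at (3,6); scan 8 dirs for brackets.
Dir NW: first cell '.' (not opp) -> no flip
Dir N: opp run (2,6), next='.' -> no flip
Dir NE: first cell '.' (not opp) -> no flip
Dir W: opp run (3,5) capped by B -> flip
Dir E: first cell '.' (not opp) -> no flip
Dir SW: opp run (4,5) (5,4) (6,3) (7,2), next=edge -> no flip
Dir S: opp run (4,6), next='.' -> no flip
Dir SE: first cell '.' (not opp) -> no flip
All flips: (3,5)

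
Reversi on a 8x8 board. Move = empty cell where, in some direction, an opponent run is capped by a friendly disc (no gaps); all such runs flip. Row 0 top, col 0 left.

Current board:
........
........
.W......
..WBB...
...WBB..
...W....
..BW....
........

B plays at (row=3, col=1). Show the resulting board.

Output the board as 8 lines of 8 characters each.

Place B at (3,1); scan 8 dirs for brackets.
Dir NW: first cell '.' (not opp) -> no flip
Dir N: opp run (2,1), next='.' -> no flip
Dir NE: first cell '.' (not opp) -> no flip
Dir W: first cell '.' (not opp) -> no flip
Dir E: opp run (3,2) capped by B -> flip
Dir SW: first cell '.' (not opp) -> no flip
Dir S: first cell '.' (not opp) -> no flip
Dir SE: first cell '.' (not opp) -> no flip
All flips: (3,2)

Answer: ........
........
.W......
.BBBB...
...WBB..
...W....
..BW....
........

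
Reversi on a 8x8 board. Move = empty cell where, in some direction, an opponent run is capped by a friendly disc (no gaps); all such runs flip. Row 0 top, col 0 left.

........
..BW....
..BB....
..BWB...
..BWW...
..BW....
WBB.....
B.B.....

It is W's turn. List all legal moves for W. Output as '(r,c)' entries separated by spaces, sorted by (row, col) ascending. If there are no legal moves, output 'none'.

Answer: (1,1) (2,1) (2,4) (2,5) (3,1) (3,5) (4,1) (5,1) (6,3) (7,1)

Derivation:
(0,1): no bracket -> illegal
(0,2): no bracket -> illegal
(0,3): no bracket -> illegal
(1,1): flips 2 -> legal
(1,4): no bracket -> illegal
(2,1): flips 1 -> legal
(2,4): flips 1 -> legal
(2,5): flips 1 -> legal
(3,1): flips 3 -> legal
(3,5): flips 1 -> legal
(4,1): flips 1 -> legal
(4,5): no bracket -> illegal
(5,0): no bracket -> illegal
(5,1): flips 2 -> legal
(6,3): flips 2 -> legal
(7,1): flips 1 -> legal
(7,3): no bracket -> illegal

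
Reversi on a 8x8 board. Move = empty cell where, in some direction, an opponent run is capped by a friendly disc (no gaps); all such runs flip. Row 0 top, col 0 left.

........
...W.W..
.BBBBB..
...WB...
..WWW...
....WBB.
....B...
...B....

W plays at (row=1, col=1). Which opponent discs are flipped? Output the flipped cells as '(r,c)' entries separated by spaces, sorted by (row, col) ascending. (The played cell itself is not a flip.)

Dir NW: first cell '.' (not opp) -> no flip
Dir N: first cell '.' (not opp) -> no flip
Dir NE: first cell '.' (not opp) -> no flip
Dir W: first cell '.' (not opp) -> no flip
Dir E: first cell '.' (not opp) -> no flip
Dir SW: first cell '.' (not opp) -> no flip
Dir S: opp run (2,1), next='.' -> no flip
Dir SE: opp run (2,2) capped by W -> flip

Answer: (2,2)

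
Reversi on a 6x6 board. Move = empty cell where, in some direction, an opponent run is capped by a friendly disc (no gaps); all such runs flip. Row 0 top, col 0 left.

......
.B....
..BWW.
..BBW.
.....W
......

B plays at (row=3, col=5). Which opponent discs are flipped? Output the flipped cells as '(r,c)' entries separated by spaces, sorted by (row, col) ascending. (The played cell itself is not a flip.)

Dir NW: opp run (2,4), next='.' -> no flip
Dir N: first cell '.' (not opp) -> no flip
Dir NE: edge -> no flip
Dir W: opp run (3,4) capped by B -> flip
Dir E: edge -> no flip
Dir SW: first cell '.' (not opp) -> no flip
Dir S: opp run (4,5), next='.' -> no flip
Dir SE: edge -> no flip

Answer: (3,4)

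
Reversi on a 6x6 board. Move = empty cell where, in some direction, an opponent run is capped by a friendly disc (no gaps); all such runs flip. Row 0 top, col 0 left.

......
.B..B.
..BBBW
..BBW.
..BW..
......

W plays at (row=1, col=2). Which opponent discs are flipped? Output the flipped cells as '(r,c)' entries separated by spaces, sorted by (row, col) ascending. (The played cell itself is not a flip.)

Dir NW: first cell '.' (not opp) -> no flip
Dir N: first cell '.' (not opp) -> no flip
Dir NE: first cell '.' (not opp) -> no flip
Dir W: opp run (1,1), next='.' -> no flip
Dir E: first cell '.' (not opp) -> no flip
Dir SW: first cell '.' (not opp) -> no flip
Dir S: opp run (2,2) (3,2) (4,2), next='.' -> no flip
Dir SE: opp run (2,3) capped by W -> flip

Answer: (2,3)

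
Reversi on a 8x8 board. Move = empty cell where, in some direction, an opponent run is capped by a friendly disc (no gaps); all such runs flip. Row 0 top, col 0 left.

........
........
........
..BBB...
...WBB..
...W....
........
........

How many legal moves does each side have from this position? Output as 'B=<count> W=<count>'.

-- B to move --
(4,2): flips 1 -> legal
(5,2): flips 1 -> legal
(5,4): flips 1 -> legal
(6,2): flips 1 -> legal
(6,3): flips 2 -> legal
(6,4): no bracket -> illegal
B mobility = 5
-- W to move --
(2,1): flips 1 -> legal
(2,2): no bracket -> illegal
(2,3): flips 1 -> legal
(2,4): no bracket -> illegal
(2,5): flips 1 -> legal
(3,1): no bracket -> illegal
(3,5): flips 1 -> legal
(3,6): no bracket -> illegal
(4,1): no bracket -> illegal
(4,2): no bracket -> illegal
(4,6): flips 2 -> legal
(5,4): no bracket -> illegal
(5,5): no bracket -> illegal
(5,6): no bracket -> illegal
W mobility = 5

Answer: B=5 W=5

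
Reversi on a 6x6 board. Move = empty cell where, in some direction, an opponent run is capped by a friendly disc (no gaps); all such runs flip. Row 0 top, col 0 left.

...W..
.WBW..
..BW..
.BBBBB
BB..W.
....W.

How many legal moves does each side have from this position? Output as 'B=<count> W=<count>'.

-- B to move --
(0,0): flips 1 -> legal
(0,1): no bracket -> illegal
(0,2): no bracket -> illegal
(0,4): flips 1 -> legal
(1,0): flips 1 -> legal
(1,4): flips 2 -> legal
(2,0): no bracket -> illegal
(2,1): no bracket -> illegal
(2,4): flips 1 -> legal
(4,3): no bracket -> illegal
(4,5): no bracket -> illegal
(5,3): flips 1 -> legal
(5,5): flips 1 -> legal
B mobility = 7
-- W to move --
(0,1): flips 1 -> legal
(0,2): no bracket -> illegal
(2,0): no bracket -> illegal
(2,1): flips 2 -> legal
(2,4): flips 1 -> legal
(2,5): no bracket -> illegal
(3,0): no bracket -> illegal
(4,2): no bracket -> illegal
(4,3): flips 1 -> legal
(4,5): flips 1 -> legal
(5,0): flips 2 -> legal
(5,1): no bracket -> illegal
(5,2): no bracket -> illegal
W mobility = 6

Answer: B=7 W=6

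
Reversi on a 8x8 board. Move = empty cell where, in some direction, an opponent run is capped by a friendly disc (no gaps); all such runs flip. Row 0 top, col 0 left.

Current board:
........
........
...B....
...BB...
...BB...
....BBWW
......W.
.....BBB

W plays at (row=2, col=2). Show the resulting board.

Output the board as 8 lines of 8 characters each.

Answer: ........
........
..WB....
...WB...
...BW...
....BWWW
......W.
.....BBB

Derivation:
Place W at (2,2); scan 8 dirs for brackets.
Dir NW: first cell '.' (not opp) -> no flip
Dir N: first cell '.' (not opp) -> no flip
Dir NE: first cell '.' (not opp) -> no flip
Dir W: first cell '.' (not opp) -> no flip
Dir E: opp run (2,3), next='.' -> no flip
Dir SW: first cell '.' (not opp) -> no flip
Dir S: first cell '.' (not opp) -> no flip
Dir SE: opp run (3,3) (4,4) (5,5) capped by W -> flip
All flips: (3,3) (4,4) (5,5)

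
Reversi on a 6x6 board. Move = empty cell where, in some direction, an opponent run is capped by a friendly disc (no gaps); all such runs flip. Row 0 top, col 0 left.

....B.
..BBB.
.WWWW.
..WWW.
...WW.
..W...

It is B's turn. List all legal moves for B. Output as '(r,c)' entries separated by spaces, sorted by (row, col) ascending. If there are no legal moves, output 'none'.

Answer: (3,0) (3,1) (3,5) (4,1) (4,2) (4,5) (5,3) (5,4)

Derivation:
(1,0): no bracket -> illegal
(1,1): no bracket -> illegal
(1,5): no bracket -> illegal
(2,0): no bracket -> illegal
(2,5): no bracket -> illegal
(3,0): flips 1 -> legal
(3,1): flips 1 -> legal
(3,5): flips 1 -> legal
(4,1): flips 2 -> legal
(4,2): flips 2 -> legal
(4,5): flips 2 -> legal
(5,1): no bracket -> illegal
(5,3): flips 3 -> legal
(5,4): flips 3 -> legal
(5,5): no bracket -> illegal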